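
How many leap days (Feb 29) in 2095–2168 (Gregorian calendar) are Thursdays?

Leap years in 2095–2168: 18 of them.
Feb 29 weekday advances by 5 (mod 7) from one leap year to the next four years later (or differs when a century non-leap intervenes).
Leap-day weekdays: 2096:Wed 2104:Fri 2108:Wed 2112:Mon 2116:Sat 2120:Thu✓ 2124:Tue 2128:Sun 2132:Fri 2136:Wed 2140:Mon 2144:Sat 2148:Thu✓ 2152:Tue 2156:Sun 2160:Fri 2164:Wed 2168:Mon
Thursday: 2120, 2148 → 2.

2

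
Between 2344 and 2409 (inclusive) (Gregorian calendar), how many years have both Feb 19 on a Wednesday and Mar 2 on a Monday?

Check each year's weekday for Feb 19 and Mar 2:
  2344: Sat/Thu  2345: Mon/Fri  2346: Tue/Sat  2347: Wed/Sun  2348: Thu/Tue  2349: Sat/Wed  2350: Sun/Thu  2351: Mon/Fri  2352: Tue/Sun  2353: Thu/Mon  2354: Fri/Tue  2355: Sat/Wed  2356: Sun/Fri  2357: Tue/Sat  …(38 more)…  2396: Mon/Sat  2397: Wed/Sun  2398: Thu/Mon  2399: Fri/Tue  2400: Sat/Thu  2401: Mon/Fri  2402: Tue/Sat  2403: Wed/Sun  2404: Thu/Tue  2405: Sat/Wed  2406: Sun/Thu  2407: Mon/Fri  2408: Tue/Sun  2409: Thu/Mon
Both conditions hold in: 2364, 2392 — 2.

2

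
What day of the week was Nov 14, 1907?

Thursday

January 1, 1907 is a Tuesday.
November 14 is day 318 of the year, i.e. 317 days after Jan 1.
317 mod 7 = 2, so advance 2 weekdays from Tuesday: Thursday.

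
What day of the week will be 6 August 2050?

Saturday

January 1, 2050 is a Saturday.
August 6 is day 218 of the year, i.e. 217 days after Jan 1.
217 mod 7 = 0, so advance 0 weekdays from Saturday: Saturday.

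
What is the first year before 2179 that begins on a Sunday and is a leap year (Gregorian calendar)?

2164

Jan 1 advances by 2 weekdays after a leap year and by 1 after a common year.
2179: Jan 1 is Friday.
2178: Thursday
2177: Wednesday
2176: Monday (leap)
2175: Sunday
2174: Saturday
2173: Friday
2172: Wednesday (leap)
2171: Tuesday
2170: Monday
2169: Sunday
2168: Friday (leap)
2167: Thursday
2166: Wednesday
2165: Tuesday
2164: Sunday (leap)
2164 begins on a Sunday and is a leap year.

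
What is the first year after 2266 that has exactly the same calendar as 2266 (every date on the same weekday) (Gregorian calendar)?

2277

Two years share a calendar iff Jan 1 falls on the same weekday and both are leap or both are common. 2266: Jan 1 is Monday, common year.
2267: Jan 1 Tuesday, common
2268: Jan 1 Wednesday, leap
2269: Jan 1 Friday, common
2270: Jan 1 Saturday, common
2271: Jan 1 Sunday, common
2272: Jan 1 Monday, leap
2273: Jan 1 Wednesday, common
2274: Jan 1 Thursday, common
2275: Jan 1 Friday, common
2276: Jan 1 Saturday, leap
2277: Jan 1 Monday, common
2277 matches on both conditions.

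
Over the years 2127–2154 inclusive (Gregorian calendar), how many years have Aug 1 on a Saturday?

4

Track Aug 1's weekday year by year (advancing +1, or +2 across a Feb 29):
  2127: Fri  2128: Sun (+2)  2129: Mon (+1)  2130: Tue (+1)  2131: Wed (+1)
  2132: Fri (+2)  2133: Sat (+1) ✓  2134: Sun (+1)  2135: Mon (+1)  2136: Wed (+2)
  2137: Thu (+1)  2138: Fri (+1)  2139: Sat (+1) ✓  2140: Mon (+2)  2141: Tue (+1)
  2142: Wed (+1)  2143: Thu (+1)  2144: Sat (+2) ✓  2145: Sun (+1)  2146: Mon (+1)
  2147: Tue (+1)  2148: Thu (+2)  2149: Fri (+1)  2150: Sat (+1) ✓  2151: Sun (+1)
  2152: Tue (+2)  2153: Wed (+1)  2154: Thu (+1)
Saturday years: 2133, 2139, 2144, 2150 — 4 in total.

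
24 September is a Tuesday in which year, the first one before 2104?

2097

From one year to the next, a fixed date's weekday advances by 1, or by 2 when a Feb 29 lies between the two dates.
2104: September 24 is Wednesday.
2103: Monday (−2)
2102: Sunday (−1)
2101: Saturday (−1)
2100: Friday (−1)
2099: Thursday (−1)
2098: Wednesday (−1)
2097: Tuesday (−1)
24 September falls on a Tuesday in 2097.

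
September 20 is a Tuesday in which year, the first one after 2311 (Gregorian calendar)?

2321

From one year to the next, a fixed date's weekday advances by 1, or by 2 when a Feb 29 lies between the two dates.
2311: September 20 is Wednesday.
2312: Friday (+2)
2313: Saturday (+1)
2314: Sunday (+1)
2315: Monday (+1)
2316: Wednesday (+2)
2317: Thursday (+1)
2318: Friday (+1)
2319: Saturday (+1)
2320: Monday (+2)
2321: Tuesday (+1)
September 20 falls on a Tuesday in 2321.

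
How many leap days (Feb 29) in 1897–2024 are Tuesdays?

Leap years in 1897–2024: 31 of them.
Feb 29 weekday advances by 5 (mod 7) from one leap year to the next four years later (or differs when a century non-leap intervenes).
Leap-day weekdays: 1904:Mon 1908:Sat 1912:Thu 1916:Tue✓ 1920:Sun 1924:Fri 1928:Wed 1932:Mon 1936:Sat 1940:Thu 1944:Tue✓ 1948:Sun 1952:Fri …(5 more)… 1976:Sun 1980:Fri 1984:Wed 1988:Mon 1992:Sat 1996:Thu 2000:Tue✓ 2004:Sun 2008:Fri 2012:Wed 2016:Mon 2020:Sat 2024:Thu
Tuesday: 1916, 1944, 1972, 2000 → 4.

4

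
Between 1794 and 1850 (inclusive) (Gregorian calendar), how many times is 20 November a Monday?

Track 20 November's weekday year by year (advancing +1, or +2 across a Feb 29):
  1794: Thu  1795: Fri (+1)  1796: Sun (+2)  1797: Mon (+1) ✓  1798: Tue (+1)
  1799: Wed (+1)  1800: Thu (+1)  1801: Fri (+1)  1802: Sat (+1)  1803: Sun (+1)
  1804: Tue (+2)  1805: Wed (+1)  1806: Thu (+1)  1807: Fri (+1)  … (29 more years) …
  1837: Mon (+1) ✓  1838: Tue (+1)  1839: Wed (+1)  1840: Fri (+2)  1841: Sat (+1)
  1842: Sun (+1)  1843: Mon (+1) ✓  1844: Wed (+2)  1845: Thu (+1)  1846: Fri (+1)
  1847: Sat (+1)  1848: Mon (+2) ✓  1849: Tue (+1)  1850: Wed (+1)
Monday years: 1797, 1809, 1815, 1820, 1826, 1837, 1843, 1848 — 8 in total.

8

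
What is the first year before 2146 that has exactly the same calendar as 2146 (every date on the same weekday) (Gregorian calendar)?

2135

Two years share a calendar iff Jan 1 falls on the same weekday and both are leap or both are common. 2146: Jan 1 is Saturday, common year.
2145: Jan 1 Friday, common
2144: Jan 1 Wednesday, leap
2143: Jan 1 Tuesday, common
2142: Jan 1 Monday, common
2141: Jan 1 Sunday, common
2140: Jan 1 Friday, leap
2139: Jan 1 Thursday, common
2138: Jan 1 Wednesday, common
2137: Jan 1 Tuesday, common
2136: Jan 1 Sunday, leap
2135: Jan 1 Saturday, common
2135 matches on both conditions.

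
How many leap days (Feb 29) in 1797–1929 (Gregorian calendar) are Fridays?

Leap years in 1797–1929: 31 of them.
Feb 29 weekday advances by 5 (mod 7) from one leap year to the next four years later (or differs when a century non-leap intervenes).
Leap-day weekdays: 1804:Wed 1808:Mon 1812:Sat 1816:Thu 1820:Tue 1824:Sun 1828:Fri✓ 1832:Wed 1836:Mon 1840:Sat 1844:Thu 1848:Tue 1852:Sun …(5 more)… 1876:Tue 1880:Sun 1884:Fri✓ 1888:Wed 1892:Mon 1896:Sat 1904:Mon 1908:Sat 1912:Thu 1916:Tue 1920:Sun 1924:Fri✓ 1928:Wed
Friday: 1828, 1856, 1884, 1924 → 4.

4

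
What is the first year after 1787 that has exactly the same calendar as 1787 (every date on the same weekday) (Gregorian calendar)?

1798

Two years share a calendar iff Jan 1 falls on the same weekday and both are leap or both are common. 1787: Jan 1 is Monday, common year.
1788: Jan 1 Tuesday, leap
1789: Jan 1 Thursday, common
1790: Jan 1 Friday, common
1791: Jan 1 Saturday, common
1792: Jan 1 Sunday, leap
1793: Jan 1 Tuesday, common
1794: Jan 1 Wednesday, common
1795: Jan 1 Thursday, common
1796: Jan 1 Friday, leap
1797: Jan 1 Sunday, common
1798: Jan 1 Monday, common
1798 matches on both conditions.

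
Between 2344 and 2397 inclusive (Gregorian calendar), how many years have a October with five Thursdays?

23

October has 31 days; it has five Thursdays when Thursday falls among the first (month-length − 28) days — i.e. when October 1 is one of Thursday/Wednesday/Tuesday.
October 1 by year: 2344:Sun 2345:Mon 2346:Tue✓ 2347:Wed✓ 2348:Fri 2349:Sat 2350:Sun 2351:Mon 2352:Wed✓ 2353:Thu✓ 2354:Fri 2355:Sat 2356:Mon 2357:Tue✓ 2358:Wed✓ …(24 more)… 2383:Sat 2384:Mon 2385:Tue✓ 2386:Wed✓ 2387:Thu✓ 2388:Sat 2389:Sun 2390:Mon 2391:Tue✓ 2392:Thu✓ 2393:Fri 2394:Sat 2395:Sun 2396:Tue✓ 2397:Wed✓
Years with five Thursdays: 2346, 2347, 2352, 2353, 2357, 2358, 2359, 2363, 2364, 2368, 2369, 2370, 2374, 2375, 2380, 2381, 2385, 2386, 2387, 2391, 2392, 2396, 2397 → 23.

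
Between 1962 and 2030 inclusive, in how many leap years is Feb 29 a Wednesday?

2

Leap years in 1962–2030: 17 of them.
Feb 29 weekday advances by 5 (mod 7) from one leap year to the next four years later (or differs when a century non-leap intervenes).
Leap-day weekdays: 1964:Sat 1968:Thu 1972:Tue 1976:Sun 1980:Fri 1984:Wed✓ 1988:Mon 1992:Sat 1996:Thu 2000:Tue 2004:Sun 2008:Fri 2012:Wed✓ 2016:Mon 2020:Sat 2024:Thu 2028:Tue
Wednesday: 1984, 2012 → 2.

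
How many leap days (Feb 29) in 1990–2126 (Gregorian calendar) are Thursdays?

5

Leap years in 1990–2126: 33 of them.
Feb 29 weekday advances by 5 (mod 7) from one leap year to the next four years later (or differs when a century non-leap intervenes).
Leap-day weekdays: 1992:Sat 1996:Thu✓ 2000:Tue 2004:Sun 2008:Fri 2012:Wed 2016:Mon 2020:Sat 2024:Thu✓ 2028:Tue 2032:Sun 2036:Fri 2040:Wed …(7 more)… 2072:Mon 2076:Sat 2080:Thu✓ 2084:Tue 2088:Sun 2092:Fri 2096:Wed 2104:Fri 2108:Wed 2112:Mon 2116:Sat 2120:Thu✓ 2124:Tue
Thursday: 1996, 2024, 2052, 2080, 2120 → 5.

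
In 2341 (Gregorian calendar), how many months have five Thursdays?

4

A month of length L has five Thursdays iff its first Thursday is on day ≤ L−28 (so day 1–3 in a 31-day month, 1–2 in a 30-day month, day 1 in a leap February).
Checking each month of 2341: Jan starts Wed (31d) ✓; Feb starts Sat (28d); Mar starts Sat (31d); Apr starts Tue (30d); May starts Thu (31d) ✓; Jun starts Sun (30d); Jul starts Tue (31d) ✓; Aug starts Fri (31d); Sep starts Mon (30d); Oct starts Wed (31d) ✓; Nov starts Sat (30d); Dec starts Mon (31d).
Five-Thursday months: January, May, July, October → 4.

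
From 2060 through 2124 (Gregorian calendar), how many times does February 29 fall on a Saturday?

2

Leap years in 2060–2124: 16 of them.
Feb 29 weekday advances by 5 (mod 7) from one leap year to the next four years later (or differs when a century non-leap intervenes).
Leap-day weekdays: 2060:Sun 2064:Fri 2068:Wed 2072:Mon 2076:Sat✓ 2080:Thu 2084:Tue 2088:Sun 2092:Fri 2096:Wed 2104:Fri 2108:Wed 2112:Mon 2116:Sat✓ 2120:Thu 2124:Tue
Saturday: 2076, 2116 → 2.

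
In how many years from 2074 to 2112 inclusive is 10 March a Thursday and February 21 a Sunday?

1

Check each year's weekday for 10 March and February 21:
  2074: Sat/Wed  2075: Sun/Thu  2076: Tue/Fri  2077: Wed/Sun  2078: Thu/Mon  2079: Fri/Tue  2080: Sun/Wed  2081: Mon/Fri  2082: Tue/Sat  2083: Wed/Sun  2084: Fri/Mon  2085: Sat/Wed  2086: Sun/Thu  2087: Mon/Fri  …(11 more)…  2099: Tue/Sat  2100: Wed/Sun  2101: Thu/Mon  2102: Fri/Tue  2103: Sat/Wed  2104: Mon/Thu  2105: Tue/Sat  2106: Wed/Sun  2107: Thu/Mon  2108: Sat/Tue  2109: Sun/Thu  2110: Mon/Fri  2111: Tue/Sat  2112: Thu/Sun ✓
Both conditions hold in: 2112 — 1.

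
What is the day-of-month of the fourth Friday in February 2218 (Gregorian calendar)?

27

February 1, 2218 is a Sunday, so the first Friday is the 6th.
The fourth Friday is 6 + 21 = 27.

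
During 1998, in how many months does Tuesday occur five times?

A month of length L has five Tuesdays iff its first Tuesday is on day ≤ L−28 (so day 1–3 in a 31-day month, 1–2 in a 30-day month, day 1 in a leap February).
Checking each month of 1998: Jan starts Thu (31d); Feb starts Sun (28d); Mar starts Sun (31d) ✓; Apr starts Wed (30d); May starts Fri (31d); Jun starts Mon (30d) ✓; Jul starts Wed (31d); Aug starts Sat (31d); Sep starts Tue (30d) ✓; Oct starts Thu (31d); Nov starts Sun (30d); Dec starts Tue (31d) ✓.
Five-Tuesday months: March, June, September, December → 4.

4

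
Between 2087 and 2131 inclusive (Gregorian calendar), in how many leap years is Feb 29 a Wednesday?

Leap years in 2087–2131: 10 of them.
Feb 29 weekday advances by 5 (mod 7) from one leap year to the next four years later (or differs when a century non-leap intervenes).
Leap-day weekdays: 2088:Sun 2092:Fri 2096:Wed✓ 2104:Fri 2108:Wed✓ 2112:Mon 2116:Sat 2120:Thu 2124:Tue 2128:Sun
Wednesday: 2096, 2108 → 2.

2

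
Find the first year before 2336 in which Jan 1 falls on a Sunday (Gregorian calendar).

Jan 1 advances by 2 weekdays after a leap year and by 1 after a common year.
2336: Jan 1 is Wednesday (leap).
2335: Tuesday
2334: Monday
2333: Sunday
2333 begins on a Sunday

2333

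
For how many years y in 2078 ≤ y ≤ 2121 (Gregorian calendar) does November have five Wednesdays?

13

November has 30 days; it has five Wednesdays when Wednesday falls among the first (month-length − 28) days — i.e. when November 1 is one of Wednesday/Tuesday.
November 1 by year: 2078:Tue✓ 2079:Wed✓ 2080:Fri 2081:Sat 2082:Sun 2083:Mon 2084:Wed✓ 2085:Thu 2086:Fri 2087:Sat 2088:Mon 2089:Tue✓ 2090:Wed✓ 2091:Thu 2092:Sat …(14 more)… 2107:Tue✓ 2108:Thu 2109:Fri 2110:Sat 2111:Sun 2112:Tue✓ 2113:Wed✓ 2114:Thu 2115:Fri 2116:Sun 2117:Mon 2118:Tue✓ 2119:Wed✓ 2120:Fri 2121:Sat
Years with five Wednesdays: 2078, 2079, 2084, 2089, 2090, 2095, 2101, 2102, 2107, 2112, 2113, 2118, 2119 → 13.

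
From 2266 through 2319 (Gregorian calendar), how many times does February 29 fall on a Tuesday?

2

Leap years in 2266–2319: 12 of them.
Feb 29 weekday advances by 5 (mod 7) from one leap year to the next four years later (or differs when a century non-leap intervenes).
Leap-day weekdays: 2268:Sat 2272:Thu 2276:Tue✓ 2280:Sun 2284:Fri 2288:Wed 2292:Mon 2296:Sat 2304:Mon 2308:Sat 2312:Thu 2316:Tue✓
Tuesday: 2276, 2316 → 2.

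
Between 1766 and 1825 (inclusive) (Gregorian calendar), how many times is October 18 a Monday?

8

Track October 18's weekday year by year (advancing +1, or +2 across a Feb 29):
  1766: Sat  1767: Sun (+1)  1768: Tue (+2)  1769: Wed (+1)  1770: Thu (+1)
  1771: Fri (+1)  1772: Sun (+2)  1773: Mon (+1) ✓  1774: Tue (+1)  1775: Wed (+1)
  1776: Fri (+2)  1777: Sat (+1)  1778: Sun (+1)  1779: Mon (+1) ✓  … (32 more years) …
  1812: Sun (+2)  1813: Mon (+1) ✓  1814: Tue (+1)  1815: Wed (+1)  1816: Fri (+2)
  1817: Sat (+1)  1818: Sun (+1)  1819: Mon (+1) ✓  1820: Wed (+2)  1821: Thu (+1)
  1822: Fri (+1)  1823: Sat (+1)  1824: Mon (+2) ✓  1825: Tue (+1)
Monday years: 1773, 1779, 1784, 1790, 1802, 1813, 1819, 1824 — 8 in total.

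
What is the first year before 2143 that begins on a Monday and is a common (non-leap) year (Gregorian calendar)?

Jan 1 advances by 2 weekdays after a leap year and by 1 after a common year.
2143: Jan 1 is Tuesday.
2142: Monday
2142 begins on a Monday and is a common year.

2142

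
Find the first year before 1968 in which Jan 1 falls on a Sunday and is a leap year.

1956

Jan 1 advances by 2 weekdays after a leap year and by 1 after a common year.
1968: Jan 1 is Monday (leap).
1967: Sunday
1966: Saturday
1965: Friday
1964: Wednesday (leap)
1963: Tuesday
1962: Monday
1961: Sunday
1960: Friday (leap)
1959: Thursday
1958: Wednesday
1957: Tuesday
1956: Sunday (leap)
1956 begins on a Sunday and is a leap year.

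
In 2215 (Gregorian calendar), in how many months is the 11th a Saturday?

Check the 11th of each month of 2215: Jan 11: Wed, Feb 11: Sat, Mar 11: Sat, Apr 11: Tue, May 11: Thu, Jun 11: Sun, Jul 11: Tue, Aug 11: Fri, Sep 11: Mon, Oct 11: Wed, Nov 11: Sat, Dec 11: Mon.
Saturday occurs in February, March, November — 3 months.

3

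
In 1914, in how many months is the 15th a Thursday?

2

Check the 15th of each month of 1914: Jan 15: Thu, Feb 15: Sun, Mar 15: Sun, Apr 15: Wed, May 15: Fri, Jun 15: Mon, Jul 15: Wed, Aug 15: Sat, Sep 15: Tue, Oct 15: Thu, Nov 15: Sun, Dec 15: Tue.
Thursday occurs in January, October — 2 months.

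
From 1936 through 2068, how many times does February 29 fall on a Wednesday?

5

Leap years in 1936–2068: 34 of them.
Feb 29 weekday advances by 5 (mod 7) from one leap year to the next four years later (or differs when a century non-leap intervenes).
Leap-day weekdays: 1936:Sat 1940:Thu 1944:Tue 1948:Sun 1952:Fri 1956:Wed✓ 1960:Mon 1964:Sat 1968:Thu 1972:Tue 1976:Sun 1980:Fri 1984:Wed✓ …(8 more)… 2020:Sat 2024:Thu 2028:Tue 2032:Sun 2036:Fri 2040:Wed✓ 2044:Mon 2048:Sat 2052:Thu 2056:Tue 2060:Sun 2064:Fri 2068:Wed✓
Wednesday: 1956, 1984, 2012, 2040, 2068 → 5.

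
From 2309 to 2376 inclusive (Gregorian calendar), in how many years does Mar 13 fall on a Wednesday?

Track Mar 13's weekday year by year (advancing +1, or +2 across a Feb 29):
  2309: Sat  2310: Sun (+1)  2311: Mon (+1)  2312: Wed (+2) ✓  2313: Thu (+1)
  2314: Fri (+1)  2315: Sat (+1)  2316: Mon (+2)  2317: Tue (+1)  2318: Wed (+1) ✓
  2319: Thu (+1)  2320: Sat (+2)  2321: Sun (+1)  2322: Mon (+1)  … (40 more years) …
  2363: Wed (+1) ✓  2364: Fri (+2)  2365: Sat (+1)  2366: Sun (+1)  2367: Mon (+1)
  2368: Wed (+2) ✓  2369: Thu (+1)  2370: Fri (+1)  2371: Sat (+1)  2372: Mon (+2)
  2373: Tue (+1)  2374: Wed (+1) ✓  2375: Thu (+1)  2376: Sat (+2)
Wednesday years: 2312, 2318, 2329, 2335, 2340, 2346, 2357, 2363, 2368, 2374 — 10 in total.

10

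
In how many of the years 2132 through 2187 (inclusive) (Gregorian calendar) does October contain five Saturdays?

October has 31 days; it has five Saturdays when Saturday falls among the first (month-length − 28) days — i.e. when October 1 is one of Saturday/Friday/Thursday.
October 1 by year: 2132:Wed 2133:Thu✓ 2134:Fri✓ 2135:Sat✓ 2136:Mon 2137:Tue 2138:Wed 2139:Thu✓ 2140:Sat✓ 2141:Sun 2142:Mon 2143:Tue 2144:Thu✓ 2145:Fri✓ 2146:Sat✓ …(26 more)… 2173:Fri✓ 2174:Sat✓ 2175:Sun 2176:Tue 2177:Wed 2178:Thu✓ 2179:Fri✓ 2180:Sun 2181:Mon 2182:Tue 2183:Wed 2184:Fri✓ 2185:Sat✓ 2186:Sun 2187:Mon
Years with five Saturdays: 2133, 2134, 2135, 2139, 2140, 2144, 2145, 2146, 2150, 2151, 2156, 2157, 2161, 2162, 2163, 2167, 2168, 2172, 2173, 2174, 2178, 2179, 2184, 2185 → 24.

24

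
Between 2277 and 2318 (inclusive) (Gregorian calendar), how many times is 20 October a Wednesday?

5

Track 20 October's weekday year by year (advancing +1, or +2 across a Feb 29):
  2277: Sat  2278: Sun (+1)  2279: Mon (+1)  2280: Wed (+2) ✓  2281: Thu (+1)
  2282: Fri (+1)  2283: Sat (+1)  2284: Mon (+2)  2285: Tue (+1)  2286: Wed (+1) ✓
  2287: Thu (+1)  2288: Sat (+2)  2289: Sun (+1)  2290: Mon (+1)  … (14 more years) …
  2305: Fri (+1)  2306: Sat (+1)  2307: Sun (+1)  2308: Tue (+2)  2309: Wed (+1) ✓
  2310: Thu (+1)  2311: Fri (+1)  2312: Sun (+2)  2313: Mon (+1)  2314: Tue (+1)
  2315: Wed (+1) ✓  2316: Fri (+2)  2317: Sat (+1)  2318: Sun (+1)
Wednesday years: 2280, 2286, 2297, 2309, 2315 — 5 in total.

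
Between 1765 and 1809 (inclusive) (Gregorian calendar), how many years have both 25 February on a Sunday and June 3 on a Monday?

1

Check each year's weekday for 25 February and June 3:
  1765: Mon/Mon  1766: Tue/Tue  1767: Wed/Wed  1768: Thu/Fri  1769: Sat/Sat  1770: Sun/Sun  1771: Mon/Mon  1772: Tue/Wed  1773: Thu/Thu  1774: Fri/Fri  1775: Sat/Sat  1776: Sun/Mon ✓  1777: Tue/Tue  1778: Wed/Wed  …(17 more)…  1796: Thu/Fri  1797: Sat/Sat  1798: Sun/Sun  1799: Mon/Mon  1800: Tue/Tue  1801: Wed/Wed  1802: Thu/Thu  1803: Fri/Fri  1804: Sat/Sun  1805: Mon/Mon  1806: Tue/Tue  1807: Wed/Wed  1808: Thu/Fri  1809: Sat/Sat
Both conditions hold in: 1776 — 1.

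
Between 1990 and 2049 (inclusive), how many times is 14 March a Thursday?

9

Track 14 March's weekday year by year (advancing +1, or +2 across a Feb 29):
  1990: Wed  1991: Thu (+1) ✓  1992: Sat (+2)  1993: Sun (+1)  1994: Mon (+1)
  1995: Tue (+1)  1996: Thu (+2) ✓  1997: Fri (+1)  1998: Sat (+1)  1999: Sun (+1)
  2000: Tue (+2)  2001: Wed (+1)  2002: Thu (+1) ✓  2003: Fri (+1)  … (32 more years) …
  2036: Fri (+2)  2037: Sat (+1)  2038: Sun (+1)  2039: Mon (+1)  2040: Wed (+2)
  2041: Thu (+1) ✓  2042: Fri (+1)  2043: Sat (+1)  2044: Mon (+2)  2045: Tue (+1)
  2046: Wed (+1)  2047: Thu (+1) ✓  2048: Sat (+2)  2049: Sun (+1)
Thursday years: 1991, 1996, 2002, 2013, 2019, 2024, 2030, 2041, 2047 — 9 in total.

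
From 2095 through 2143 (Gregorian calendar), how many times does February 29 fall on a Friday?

Leap years in 2095–2143: 11 of them.
Feb 29 weekday advances by 5 (mod 7) from one leap year to the next four years later (or differs when a century non-leap intervenes).
Leap-day weekdays: 2096:Wed 2104:Fri✓ 2108:Wed 2112:Mon 2116:Sat 2120:Thu 2124:Tue 2128:Sun 2132:Fri✓ 2136:Wed 2140:Mon
Friday: 2104, 2132 → 2.

2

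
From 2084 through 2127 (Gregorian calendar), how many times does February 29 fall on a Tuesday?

Leap years in 2084–2127: 10 of them.
Feb 29 weekday advances by 5 (mod 7) from one leap year to the next four years later (or differs when a century non-leap intervenes).
Leap-day weekdays: 2084:Tue✓ 2088:Sun 2092:Fri 2096:Wed 2104:Fri 2108:Wed 2112:Mon 2116:Sat 2120:Thu 2124:Tue✓
Tuesday: 2084, 2124 → 2.

2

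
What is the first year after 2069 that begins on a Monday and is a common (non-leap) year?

Jan 1 advances by 2 weekdays after a leap year and by 1 after a common year.
2069: Jan 1 is Tuesday.
2070: Wednesday
2071: Thursday
2072: Friday (leap)
2073: Sunday
2074: Monday
2074 begins on a Monday and is a common year.

2074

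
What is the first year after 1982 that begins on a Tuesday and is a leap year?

2008

Jan 1 advances by 2 weekdays after a leap year and by 1 after a common year.
1982: Jan 1 is Friday.
1983: Saturday
1984: Sunday (leap)
1985: Tuesday
1986: Wednesday
1987: Thursday
1988: Friday (leap)
1989: Sunday
1990: Monday
1991: Tuesday
1992: Wednesday (leap)
1993: Friday
1994: Saturday
1995: Sunday
1996: Monday (leap)
1997: Wednesday
1998: Thursday
1999: Friday
2000: Saturday (leap)
2001: Monday
2002: Tuesday
2003: Wednesday
2004: Thursday (leap)
2005: Saturday
2006: Sunday
2007: Monday
2008: Tuesday (leap)
2008 begins on a Tuesday and is a leap year.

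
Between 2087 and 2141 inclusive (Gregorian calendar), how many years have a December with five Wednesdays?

December has 31 days; it has five Wednesdays when Wednesday falls among the first (month-length − 28) days — i.e. when December 1 is one of Wednesday/Tuesday/Monday.
December 1 by year: 2087:Mon✓ 2088:Wed✓ 2089:Thu 2090:Fri 2091:Sat 2092:Mon✓ 2093:Tue✓ 2094:Wed✓ 2095:Thu 2096:Sat 2097:Sun 2098:Mon✓ 2099:Tue✓ 2100:Wed✓ 2101:Thu …(25 more)… 2127:Mon✓ 2128:Wed✓ 2129:Thu 2130:Fri 2131:Sat 2132:Mon✓ 2133:Tue✓ 2134:Wed✓ 2135:Thu 2136:Sat 2137:Sun 2138:Mon✓ 2139:Tue✓ 2140:Thu 2141:Fri
Years with five Wednesdays: 2087, 2088, 2092, 2093, 2094, 2098, 2099, 2100, 2104, 2105, 2106, 2110, 2111, 2116, 2117, 2121, 2122, 2123, 2127, 2128, 2132, 2133, 2134, 2138, 2139 → 25.

25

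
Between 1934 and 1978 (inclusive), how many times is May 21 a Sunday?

7

Track May 21's weekday year by year (advancing +1, or +2 across a Feb 29):
  1934: Mon  1935: Tue (+1)  1936: Thu (+2)  1937: Fri (+1)  1938: Sat (+1)
  1939: Sun (+1) ✓  1940: Tue (+2)  1941: Wed (+1)  1942: Thu (+1)  1943: Fri (+1)
  1944: Sun (+2) ✓  1945: Mon (+1)  1946: Tue (+1)  1947: Wed (+1)  … (17 more years) …
  1965: Fri (+1)  1966: Sat (+1)  1967: Sun (+1) ✓  1968: Tue (+2)  1969: Wed (+1)
  1970: Thu (+1)  1971: Fri (+1)  1972: Sun (+2) ✓  1973: Mon (+1)  1974: Tue (+1)
  1975: Wed (+1)  1976: Fri (+2)  1977: Sat (+1)  1978: Sun (+1) ✓
Sunday years: 1939, 1944, 1950, 1961, 1967, 1972, 1978 — 7 in total.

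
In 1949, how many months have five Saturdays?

5

A month of length L has five Saturdays iff its first Saturday is on day ≤ L−28 (so day 1–3 in a 31-day month, 1–2 in a 30-day month, day 1 in a leap February).
Checking each month of 1949: Jan starts Sat (31d) ✓; Feb starts Tue (28d); Mar starts Tue (31d); Apr starts Fri (30d) ✓; May starts Sun (31d); Jun starts Wed (30d); Jul starts Fri (31d) ✓; Aug starts Mon (31d); Sep starts Thu (30d); Oct starts Sat (31d) ✓; Nov starts Tue (30d); Dec starts Thu (31d) ✓.
Five-Saturday months: January, April, July, October, December → 5.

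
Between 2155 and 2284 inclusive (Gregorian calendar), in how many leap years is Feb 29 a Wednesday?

Leap years in 2155–2284: 32 of them.
Feb 29 weekday advances by 5 (mod 7) from one leap year to the next four years later (or differs when a century non-leap intervenes).
Leap-day weekdays: 2156:Sun 2160:Fri 2164:Wed✓ 2168:Mon 2172:Sat 2176:Thu 2180:Tue 2184:Sun 2188:Fri 2192:Wed✓ 2196:Mon 2204:Wed✓ 2208:Mon …(6 more)… 2236:Mon 2240:Sat 2244:Thu 2248:Tue 2252:Sun 2256:Fri 2260:Wed✓ 2264:Mon 2268:Sat 2272:Thu 2276:Tue 2280:Sun 2284:Fri
Wednesday: 2164, 2192, 2204, 2232, 2260 → 5.

5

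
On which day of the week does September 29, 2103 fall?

January 1, 2103 is a Monday.
September 29 is day 272 of the year, i.e. 271 days after Jan 1.
271 mod 7 = 5, so advance 5 weekdays from Monday: Saturday.

Saturday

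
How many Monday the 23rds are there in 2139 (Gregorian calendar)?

Check the 23rd of each month of 2139: Jan 23: Fri, Feb 23: Mon, Mar 23: Mon, Apr 23: Thu, May 23: Sat, Jun 23: Tue, Jul 23: Thu, Aug 23: Sun, Sep 23: Wed, Oct 23: Fri, Nov 23: Mon, Dec 23: Wed.
Monday occurs in February, March, November — 3 months.

3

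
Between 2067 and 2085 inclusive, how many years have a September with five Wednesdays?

5

September has 30 days; it has five Wednesdays when Wednesday falls among the first (month-length − 28) days — i.e. when September 1 is one of Wednesday/Tuesday.
September 1 by year: 2067:Thu 2068:Sat 2069:Sun 2070:Mon 2071:Tue✓ 2072:Thu 2073:Fri 2074:Sat 2075:Sun 2076:Tue✓ 2077:Wed✓ 2078:Thu 2079:Fri 2080:Sun 2081:Mon 2082:Tue✓ 2083:Wed✓ 2084:Fri 2085:Sat
Years with five Wednesdays: 2071, 2076, 2077, 2082, 2083 → 5.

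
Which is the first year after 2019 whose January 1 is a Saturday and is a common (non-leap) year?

2022

Jan 1 advances by 2 weekdays after a leap year and by 1 after a common year.
2019: Jan 1 is Tuesday.
2020: Wednesday (leap)
2021: Friday
2022: Saturday
2022 begins on a Saturday and is a common year.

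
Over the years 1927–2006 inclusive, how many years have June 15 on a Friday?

11

Track June 15's weekday year by year (advancing +1, or +2 across a Feb 29):
  1927: Wed  1928: Fri (+2) ✓  1929: Sat (+1)  1930: Sun (+1)  1931: Mon (+1)
  1932: Wed (+2)  1933: Thu (+1)  1934: Fri (+1) ✓  1935: Sat (+1)  1936: Mon (+2)
  1937: Tue (+1)  1938: Wed (+1)  1939: Thu (+1)  1940: Sat (+2)  … (52 more years) …
  1993: Tue (+1)  1994: Wed (+1)  1995: Thu (+1)  1996: Sat (+2)  1997: Sun (+1)
  1998: Mon (+1)  1999: Tue (+1)  2000: Thu (+2)  2001: Fri (+1) ✓  2002: Sat (+1)
  2003: Sun (+1)  2004: Tue (+2)  2005: Wed (+1)  2006: Thu (+1)
Friday years: 1928, 1934, 1945, 1951, 1956, 1962, 1973, 1979, 1984, 1990, 2001 — 11 in total.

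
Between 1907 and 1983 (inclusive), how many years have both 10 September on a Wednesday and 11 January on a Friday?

Check each year's weekday for 10 September and 11 January:
  1907: Tue/Fri  1908: Thu/Sat  1909: Fri/Mon  1910: Sat/Tue  1911: Sun/Wed  1912: Tue/Thu  1913: Wed/Sat  1914: Thu/Sun  1915: Fri/Mon  1916: Sun/Tue  1917: Mon/Thu  1918: Tue/Fri  1919: Wed/Sat  1920: Fri/Sun  …(49 more)…  1970: Thu/Sun  1971: Fri/Mon  1972: Sun/Tue  1973: Mon/Thu  1974: Tue/Fri  1975: Wed/Sat  1976: Fri/Sun  1977: Sat/Tue  1978: Sun/Wed  1979: Mon/Thu  1980: Wed/Fri ✓  1981: Thu/Sun  1982: Fri/Mon  1983: Sat/Tue
Both conditions hold in: 1924, 1952, 1980 — 3.

3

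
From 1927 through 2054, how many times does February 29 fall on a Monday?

Leap years in 1927–2054: 32 of them.
Feb 29 weekday advances by 5 (mod 7) from one leap year to the next four years later (or differs when a century non-leap intervenes).
Leap-day weekdays: 1928:Wed 1932:Mon✓ 1936:Sat 1940:Thu 1944:Tue 1948:Sun 1952:Fri 1956:Wed 1960:Mon✓ 1964:Sat 1968:Thu 1972:Tue 1976:Sun …(6 more)… 2004:Sun 2008:Fri 2012:Wed 2016:Mon✓ 2020:Sat 2024:Thu 2028:Tue 2032:Sun 2036:Fri 2040:Wed 2044:Mon✓ 2048:Sat 2052:Thu
Monday: 1932, 1960, 1988, 2016, 2044 → 5.

5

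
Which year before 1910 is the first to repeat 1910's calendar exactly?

1898

Two years share a calendar iff Jan 1 falls on the same weekday and both are leap or both are common. 1910: Jan 1 is Saturday, common year.
1909: Jan 1 Friday, common
1908: Jan 1 Wednesday, leap
1907: Jan 1 Tuesday, common
1906: Jan 1 Monday, common
1905: Jan 1 Sunday, common
1904: Jan 1 Friday, leap
1903: Jan 1 Thursday, common
1902: Jan 1 Wednesday, common
1901: Jan 1 Tuesday, common
1900: Jan 1 Monday, common
1899: Jan 1 Sunday, common
1898: Jan 1 Saturday, common
1898 matches on both conditions.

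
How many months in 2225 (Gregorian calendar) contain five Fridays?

A month of length L has five Fridays iff its first Friday is on day ≤ L−28 (so day 1–3 in a 31-day month, 1–2 in a 30-day month, day 1 in a leap February).
Checking each month of 2225: Jan starts Sat (31d); Feb starts Tue (28d); Mar starts Tue (31d); Apr starts Fri (30d) ✓; May starts Sun (31d); Jun starts Wed (30d); Jul starts Fri (31d) ✓; Aug starts Mon (31d); Sep starts Thu (30d) ✓; Oct starts Sat (31d); Nov starts Tue (30d); Dec starts Thu (31d) ✓.
Five-Friday months: April, July, September, December → 4.

4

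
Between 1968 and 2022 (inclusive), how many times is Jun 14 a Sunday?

8

Track Jun 14's weekday year by year (advancing +1, or +2 across a Feb 29):
  1968: Fri  1969: Sat (+1)  1970: Sun (+1) ✓  1971: Mon (+1)  1972: Wed (+2)
  1973: Thu (+1)  1974: Fri (+1)  1975: Sat (+1)  1976: Mon (+2)  1977: Tue (+1)
  1978: Wed (+1)  1979: Thu (+1)  1980: Sat (+2)  1981: Sun (+1) ✓  … (27 more years) …
  2009: Sun (+1) ✓  2010: Mon (+1)  2011: Tue (+1)  2012: Thu (+2)  2013: Fri (+1)
  2014: Sat (+1)  2015: Sun (+1) ✓  2016: Tue (+2)  2017: Wed (+1)  2018: Thu (+1)
  2019: Fri (+1)  2020: Sun (+2) ✓  2021: Mon (+1)  2022: Tue (+1)
Sunday years: 1970, 1981, 1987, 1992, 1998, 2009, 2015, 2020 — 8 in total.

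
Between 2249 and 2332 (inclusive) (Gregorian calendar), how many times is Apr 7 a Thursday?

Track Apr 7's weekday year by year (advancing +1, or +2 across a Feb 29):
  2249: Sat  2250: Sun (+1)  2251: Mon (+1)  2252: Wed (+2)  2253: Thu (+1) ✓
  2254: Fri (+1)  2255: Sat (+1)  2256: Mon (+2)  2257: Tue (+1)  2258: Wed (+1)
  2259: Thu (+1) ✓  2260: Sat (+2)  2261: Sun (+1)  2262: Mon (+1)  … (56 more years) …
  2319: Mon (+1)  2320: Wed (+2)  2321: Thu (+1) ✓  2322: Fri (+1)  2323: Sat (+1)
  2324: Mon (+2)  2325: Tue (+1)  2326: Wed (+1)  2327: Thu (+1) ✓  2328: Sat (+2)
  2329: Sun (+1)  2330: Mon (+1)  2331: Tue (+1)  2332: Thu (+2) ✓
Thursday years: 2253, 2259, 2264, 2270, 2281, 2287, 2292, 2298, 2304, 2310, 2321, 2327, 2332 — 13 in total.

13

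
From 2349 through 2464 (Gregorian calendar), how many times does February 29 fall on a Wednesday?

Leap years in 2349–2464: 29 of them.
Feb 29 weekday advances by 5 (mod 7) from one leap year to the next four years later (or differs when a century non-leap intervenes).
Leap-day weekdays: 2352:Fri 2356:Wed✓ 2360:Mon 2364:Sat 2368:Thu 2372:Tue 2376:Sun 2380:Fri 2384:Wed✓ 2388:Mon 2392:Sat 2396:Thu 2400:Tue …(3 more)… 2416:Mon 2420:Sat 2424:Thu 2428:Tue 2432:Sun 2436:Fri 2440:Wed✓ 2444:Mon 2448:Sat 2452:Thu 2456:Tue 2460:Sun 2464:Fri
Wednesday: 2356, 2384, 2412, 2440 → 4.

4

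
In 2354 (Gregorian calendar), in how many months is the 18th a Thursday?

3

Check the 18th of each month of 2354: Jan 18: Mon, Feb 18: Thu, Mar 18: Thu, Apr 18: Sun, May 18: Tue, Jun 18: Fri, Jul 18: Sun, Aug 18: Wed, Sep 18: Sat, Oct 18: Mon, Nov 18: Thu, Dec 18: Sat.
Thursday occurs in February, March, November — 3 months.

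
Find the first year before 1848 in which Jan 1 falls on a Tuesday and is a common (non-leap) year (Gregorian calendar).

Jan 1 advances by 2 weekdays after a leap year and by 1 after a common year.
1848: Jan 1 is Saturday (leap).
1847: Friday
1846: Thursday
1845: Wednesday
1844: Monday (leap)
1843: Sunday
1842: Saturday
1841: Friday
1840: Wednesday (leap)
1839: Tuesday
1839 begins on a Tuesday and is a common year.

1839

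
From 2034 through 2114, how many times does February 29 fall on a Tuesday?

2

Leap years in 2034–2114: 19 of them.
Feb 29 weekday advances by 5 (mod 7) from one leap year to the next four years later (or differs when a century non-leap intervenes).
Leap-day weekdays: 2036:Fri 2040:Wed 2044:Mon 2048:Sat 2052:Thu 2056:Tue✓ 2060:Sun 2064:Fri 2068:Wed 2072:Mon 2076:Sat 2080:Thu 2084:Tue✓ 2088:Sun 2092:Fri 2096:Wed 2104:Fri 2108:Wed 2112:Mon
Tuesday: 2056, 2084 → 2.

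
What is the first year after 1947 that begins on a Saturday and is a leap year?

Jan 1 advances by 2 weekdays after a leap year and by 1 after a common year.
1947: Jan 1 is Wednesday.
1948: Thursday (leap)
1949: Saturday
1950: Sunday
1951: Monday
1952: Tuesday (leap)
1953: Thursday
1954: Friday
1955: Saturday
1956: Sunday (leap)
1957: Tuesday
1958: Wednesday
1959: Thursday
1960: Friday (leap)
1961: Sunday
1962: Monday
1963: Tuesday
1964: Wednesday (leap)
1965: Friday
1966: Saturday
1967: Sunday
1968: Monday (leap)
1969: Wednesday
1970: Thursday
1971: Friday
1972: Saturday (leap)
1972 begins on a Saturday and is a leap year.

1972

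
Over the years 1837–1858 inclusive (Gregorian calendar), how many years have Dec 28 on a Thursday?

4

Track Dec 28's weekday year by year (advancing +1, or +2 across a Feb 29):
  1837: Thu ✓  1838: Fri (+1)  1839: Sat (+1)  1840: Mon (+2)  1841: Tue (+1)
  1842: Wed (+1)  1843: Thu (+1) ✓  1844: Sat (+2)  1845: Sun (+1)  1846: Mon (+1)
  1847: Tue (+1)  1848: Thu (+2) ✓  1849: Fri (+1)  1850: Sat (+1)  1851: Sun (+1)
  1852: Tue (+2)  1853: Wed (+1)  1854: Thu (+1) ✓  1855: Fri (+1)  1856: Sun (+2)
  1857: Mon (+1)  1858: Tue (+1)
Thursday years: 1837, 1843, 1848, 1854 — 4 in total.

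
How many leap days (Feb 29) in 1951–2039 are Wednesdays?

3

Leap years in 1951–2039: 22 of them.
Feb 29 weekday advances by 5 (mod 7) from one leap year to the next four years later (or differs when a century non-leap intervenes).
Leap-day weekdays: 1952:Fri 1956:Wed✓ 1960:Mon 1964:Sat 1968:Thu 1972:Tue 1976:Sun 1980:Fri 1984:Wed✓ 1988:Mon 1992:Sat 1996:Thu 2000:Tue 2004:Sun 2008:Fri 2012:Wed✓ 2016:Mon 2020:Sat 2024:Thu 2028:Tue 2032:Sun 2036:Fri
Wednesday: 1956, 1984, 2012 → 3.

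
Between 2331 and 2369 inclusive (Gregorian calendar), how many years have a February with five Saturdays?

2

February has 28 days (29 in leap years); it has five Saturdays when Saturday falls among the first (month-length − 28) days — i.e. when February 1 is Saturday in a leap year (never in a common year).
February 1 by year: 2331:Sun 2332:Mon 2333:Wed 2334:Thu 2335:Fri 2336:Sat✓ 2337:Mon 2338:Tue 2339:Wed 2340:Thu 2341:Sat 2342:Sun 2343:Mon 2344:Tue 2345:Thu …(9 more)… 2355:Tue 2356:Wed 2357:Fri 2358:Sat 2359:Sun 2360:Mon 2361:Wed 2362:Thu 2363:Fri 2364:Sat✓ 2365:Mon 2366:Tue 2367:Wed 2368:Thu 2369:Sat
Years with five Saturdays: 2336, 2364 → 2.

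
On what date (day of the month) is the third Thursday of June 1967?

June 1, 1967 is a Thursday, so the first Thursday is the 1st.
The third Thursday is 1 + 14 = 15.

15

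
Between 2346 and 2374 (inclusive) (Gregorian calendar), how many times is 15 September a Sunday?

Track 15 September's weekday year by year (advancing +1, or +2 across a Feb 29):
  2346: Sun ✓  2347: Mon (+1)  2348: Wed (+2)  2349: Thu (+1)  2350: Fri (+1)
  2351: Sat (+1)  2352: Mon (+2)  2353: Tue (+1)  2354: Wed (+1)  2355: Thu (+1)
  2356: Sat (+2)  2357: Sun (+1) ✓  2358: Mon (+1)  2359: Tue (+1)  2360: Thu (+2)
  2361: Fri (+1)  2362: Sat (+1)  2363: Sun (+1) ✓  2364: Tue (+2)  2365: Wed (+1)
  2366: Thu (+1)  2367: Fri (+1)  2368: Sun (+2) ✓  2369: Mon (+1)  2370: Tue (+1)
  2371: Wed (+1)  2372: Fri (+2)  2373: Sat (+1)  2374: Sun (+1) ✓
Sunday years: 2346, 2357, 2363, 2368, 2374 — 5 in total.

5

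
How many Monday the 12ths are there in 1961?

1

Check the 12th of each month of 1961: Jan 12: Thu, Feb 12: Sun, Mar 12: Sun, Apr 12: Wed, May 12: Fri, Jun 12: Mon, Jul 12: Wed, Aug 12: Sat, Sep 12: Tue, Oct 12: Thu, Nov 12: Sun, Dec 12: Tue.
Monday occurs in June — 1 month.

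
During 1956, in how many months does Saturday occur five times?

4

A month of length L has five Saturdays iff its first Saturday is on day ≤ L−28 (so day 1–3 in a 31-day month, 1–2 in a 30-day month, day 1 in a leap February).
Checking each month of 1956: Jan starts Sun (31d); Feb starts Wed (29d); Mar starts Thu (31d) ✓; Apr starts Sun (30d); May starts Tue (31d); Jun starts Fri (30d) ✓; Jul starts Sun (31d); Aug starts Wed (31d); Sep starts Sat (30d) ✓; Oct starts Mon (31d); Nov starts Thu (30d); Dec starts Sat (31d) ✓.
Five-Saturday months: March, June, September, December → 4.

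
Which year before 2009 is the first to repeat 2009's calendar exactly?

Two years share a calendar iff Jan 1 falls on the same weekday and both are leap or both are common. 2009: Jan 1 is Thursday, common year.
2008: Jan 1 Tuesday, leap
2007: Jan 1 Monday, common
2006: Jan 1 Sunday, common
2005: Jan 1 Saturday, common
2004: Jan 1 Thursday, leap
2003: Jan 1 Wednesday, common
2002: Jan 1 Tuesday, common
2001: Jan 1 Monday, common
2000: Jan 1 Saturday, leap
1999: Jan 1 Friday, common
1998: Jan 1 Thursday, common
1998 matches on both conditions.

1998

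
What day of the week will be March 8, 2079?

Wednesday

January 1, 2079 is a Sunday.
March 8 is day 67 of the year, i.e. 66 days after Jan 1.
66 mod 7 = 3, so advance 3 weekdays from Sunday: Wednesday.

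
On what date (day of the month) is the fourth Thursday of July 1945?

July 1, 1945 is a Sunday, so the first Thursday is the 5th.
The fourth Thursday is 5 + 21 = 26.

26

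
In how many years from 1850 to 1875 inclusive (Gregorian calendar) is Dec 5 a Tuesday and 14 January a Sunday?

Check each year's weekday for Dec 5 and 14 January:
  1850: Thu/Mon  1851: Fri/Tue  1852: Sun/Wed  1853: Mon/Fri  1854: Tue/Sat  1855: Wed/Sun  1856: Fri/Mon  1857: Sat/Wed  1858: Sun/Thu  1859: Mon/Fri  1860: Wed/Sat  1861: Thu/Mon  1862: Fri/Tue  1863: Sat/Wed  1864: Mon/Thu  1865: Tue/Sat  1866: Wed/Sun  1867: Thu/Mon  1868: Sat/Tue  1869: Sun/Thu  1870: Mon/Fri  1871: Tue/Sat  1872: Thu/Sun  1873: Fri/Tue  1874: Sat/Wed  1875: Sun/Thu
Both conditions hold in: no year — 0.

0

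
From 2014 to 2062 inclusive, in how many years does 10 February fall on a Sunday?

6

Track 10 February's weekday year by year (advancing +1, or +2 across a Feb 29):
  2014: Mon  2015: Tue (+1)  2016: Wed (+1)  2017: Fri (+2)  2018: Sat (+1)
  2019: Sun (+1) ✓  2020: Mon (+1)  2021: Wed (+2)  2022: Thu (+1)  2023: Fri (+1)
  2024: Sat (+1)  2025: Mon (+2)  2026: Tue (+1)  2027: Wed (+1)  … (21 more years) …
  2049: Wed (+2)  2050: Thu (+1)  2051: Fri (+1)  2052: Sat (+1)  2053: Mon (+2)
  2054: Tue (+1)  2055: Wed (+1)  2056: Thu (+1)  2057: Sat (+2)  2058: Sun (+1) ✓
  2059: Mon (+1)  2060: Tue (+1)  2061: Thu (+2)  2062: Fri (+1)
Sunday years: 2019, 2030, 2036, 2041, 2047, 2058 — 6 in total.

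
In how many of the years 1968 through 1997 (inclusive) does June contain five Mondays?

June has 30 days; it has five Mondays when Monday falls among the first (month-length − 28) days — i.e. when June 1 is one of Monday/Sunday.
June 1 by year: 1968:Sat 1969:Sun✓ 1970:Mon✓ 1971:Tue 1972:Thu 1973:Fri 1974:Sat 1975:Sun✓ 1976:Tue 1977:Wed 1978:Thu 1979:Fri 1980:Sun✓ 1981:Mon✓ 1982:Tue 1983:Wed 1984:Fri 1985:Sat 1986:Sun✓ 1987:Mon✓ 1988:Wed 1989:Thu 1990:Fri 1991:Sat 1992:Mon✓ 1993:Tue 1994:Wed 1995:Thu 1996:Sat 1997:Sun✓
Years with five Mondays: 1969, 1970, 1975, 1980, 1981, 1986, 1987, 1992, 1997 → 9.

9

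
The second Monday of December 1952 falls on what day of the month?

8

December 1, 1952 is a Monday, so the first Monday is the 1st.
The second Monday is 1 + 7 = 8.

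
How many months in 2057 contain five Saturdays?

4

A month of length L has five Saturdays iff its first Saturday is on day ≤ L−28 (so day 1–3 in a 31-day month, 1–2 in a 30-day month, day 1 in a leap February).
Checking each month of 2057: Jan starts Mon (31d); Feb starts Thu (28d); Mar starts Thu (31d) ✓; Apr starts Sun (30d); May starts Tue (31d); Jun starts Fri (30d) ✓; Jul starts Sun (31d); Aug starts Wed (31d); Sep starts Sat (30d) ✓; Oct starts Mon (31d); Nov starts Thu (30d); Dec starts Sat (31d) ✓.
Five-Saturday months: March, June, September, December → 4.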